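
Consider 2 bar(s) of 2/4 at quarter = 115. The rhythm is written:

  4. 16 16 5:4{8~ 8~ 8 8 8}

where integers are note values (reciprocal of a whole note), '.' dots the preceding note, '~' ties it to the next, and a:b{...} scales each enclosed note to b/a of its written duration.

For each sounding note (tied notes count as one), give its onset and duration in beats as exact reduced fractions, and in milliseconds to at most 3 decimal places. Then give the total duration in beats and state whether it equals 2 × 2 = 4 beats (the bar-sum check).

1) 0.0ms=0b +782.609ms=3/2b
2) 782.609ms=3/2b +130.435ms=1/4b
3) 913.043ms=7/4b +130.435ms=1/4b
4) 1043.478ms=2b +626.087ms=6/5b
5) 1669.565ms=16/5b +208.696ms=2/5b
6) 1878.261ms=18/5b +208.696ms=2/5b
Σ=4b of 4 (115bpm 2/4) — PASS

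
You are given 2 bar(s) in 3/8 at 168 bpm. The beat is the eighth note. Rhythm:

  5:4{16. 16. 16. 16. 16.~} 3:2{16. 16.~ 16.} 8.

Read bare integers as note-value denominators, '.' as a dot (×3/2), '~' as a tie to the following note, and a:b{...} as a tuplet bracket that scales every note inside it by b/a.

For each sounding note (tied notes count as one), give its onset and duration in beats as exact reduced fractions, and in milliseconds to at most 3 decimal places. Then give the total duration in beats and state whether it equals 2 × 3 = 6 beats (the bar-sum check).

1) 0.0ms=0b +214.286ms=3/5b
2) 214.286ms=3/5b +214.286ms=3/5b
3) 428.571ms=6/5b +214.286ms=3/5b
4) 642.857ms=9/5b +214.286ms=3/5b
5) 857.143ms=12/5b +392.857ms=11/10b
6) 1250.0ms=7/2b +357.143ms=1b
7) 1607.143ms=9/2b +535.714ms=3/2b
Σ=6b of 6 (168bpm 3/8) — PASS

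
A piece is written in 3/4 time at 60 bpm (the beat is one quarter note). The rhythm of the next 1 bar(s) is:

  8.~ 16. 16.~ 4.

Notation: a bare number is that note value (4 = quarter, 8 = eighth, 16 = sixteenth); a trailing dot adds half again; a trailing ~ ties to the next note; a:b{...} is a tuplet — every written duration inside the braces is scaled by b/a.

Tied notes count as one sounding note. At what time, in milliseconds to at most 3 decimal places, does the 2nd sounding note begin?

1. 0.0ms @ 0 + 1125.0ms (9/8)
2. 1125.0ms @ 9/8 + 1875.0ms (15/8)

note 2 onset = 9/8b = 1125.0ms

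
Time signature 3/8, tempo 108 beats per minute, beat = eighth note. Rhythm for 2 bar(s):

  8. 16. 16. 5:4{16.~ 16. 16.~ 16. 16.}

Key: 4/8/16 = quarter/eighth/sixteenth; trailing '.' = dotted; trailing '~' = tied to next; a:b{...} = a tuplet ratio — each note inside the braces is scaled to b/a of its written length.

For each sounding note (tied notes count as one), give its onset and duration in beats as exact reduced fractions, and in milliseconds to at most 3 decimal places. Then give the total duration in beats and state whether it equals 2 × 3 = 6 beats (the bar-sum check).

1) 0.0ms=0b +833.333ms=3/2b
2) 833.333ms=3/2b +416.667ms=3/4b
3) 1250.0ms=9/4b +416.667ms=3/4b
4) 1666.667ms=3b +666.667ms=6/5b
5) 2333.333ms=21/5b +666.667ms=6/5b
6) 3000.0ms=27/5b +333.333ms=3/5b
Σ=6b of 6 (108bpm 3/8) — PASS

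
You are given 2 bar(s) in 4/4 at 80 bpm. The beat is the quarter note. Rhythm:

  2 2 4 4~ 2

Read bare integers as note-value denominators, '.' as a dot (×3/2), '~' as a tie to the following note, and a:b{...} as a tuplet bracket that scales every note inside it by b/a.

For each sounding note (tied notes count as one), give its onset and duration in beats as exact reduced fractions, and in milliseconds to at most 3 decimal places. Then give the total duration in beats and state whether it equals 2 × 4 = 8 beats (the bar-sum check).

1) 0.0ms=0b +1500.0ms=2b
2) 1500.0ms=2b +1500.0ms=2b
3) 3000.0ms=4b +750.0ms=1b
4) 3750.0ms=5b +2250.0ms=3b
Σ=8b of 8 (80bpm 4/4) — PASS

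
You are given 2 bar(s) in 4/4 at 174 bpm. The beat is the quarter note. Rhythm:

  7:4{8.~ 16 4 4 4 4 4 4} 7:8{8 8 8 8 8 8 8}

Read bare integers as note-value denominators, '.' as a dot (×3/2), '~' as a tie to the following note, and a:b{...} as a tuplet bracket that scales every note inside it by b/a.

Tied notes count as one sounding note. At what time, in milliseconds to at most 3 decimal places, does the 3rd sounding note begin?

1. 0.0ms @ 0 + 197.044ms (4/7)
2. 197.044ms @ 4/7 + 197.044ms (4/7)
3. 394.089ms @ 8/7 + 197.044ms (4/7)
4. 591.133ms @ 12/7 + 197.044ms (4/7)
5. 788.177ms @ 16/7 + 197.044ms (4/7)
6. 985.222ms @ 20/7 + 197.044ms (4/7)
7. 1182.266ms @ 24/7 + 197.044ms (4/7)
8. 1379.31ms @ 4 + 197.044ms (4/7)
9. 1576.355ms @ 32/7 + 197.044ms (4/7)
10. 1773.399ms @ 36/7 + 197.044ms (4/7)
11. 1970.443ms @ 40/7 + 197.044ms (4/7)
12. 2167.488ms @ 44/7 + 197.044ms (4/7)
13. 2364.532ms @ 48/7 + 197.044ms (4/7)
14. 2561.576ms @ 52/7 + 197.044ms (4/7)

note 3 onset = 8/7b = 394.089ms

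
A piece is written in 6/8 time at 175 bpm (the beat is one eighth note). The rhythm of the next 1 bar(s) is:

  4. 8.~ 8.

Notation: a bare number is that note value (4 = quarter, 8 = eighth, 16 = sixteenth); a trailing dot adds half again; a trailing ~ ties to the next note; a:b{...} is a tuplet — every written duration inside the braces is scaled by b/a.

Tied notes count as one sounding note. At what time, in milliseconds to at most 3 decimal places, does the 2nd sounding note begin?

1. 0.0ms @ 0 + 1028.571ms (3)
2. 1028.571ms @ 3 + 1028.571ms (3)

note 2 onset = 3b = 1028.571ms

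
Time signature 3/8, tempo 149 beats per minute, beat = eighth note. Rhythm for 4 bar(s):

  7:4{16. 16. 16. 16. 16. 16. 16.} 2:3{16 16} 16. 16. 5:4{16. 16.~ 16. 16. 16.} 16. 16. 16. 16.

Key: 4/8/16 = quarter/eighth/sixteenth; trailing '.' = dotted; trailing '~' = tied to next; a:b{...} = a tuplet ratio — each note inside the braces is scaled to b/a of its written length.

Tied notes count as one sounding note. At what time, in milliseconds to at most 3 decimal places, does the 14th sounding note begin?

1. 0.0ms @ 0 + 172.579ms (3/7)
2. 172.579ms @ 3/7 + 172.579ms (3/7)
3. 345.158ms @ 6/7 + 172.579ms (3/7)
4. 517.737ms @ 9/7 + 172.579ms (3/7)
5. 690.316ms @ 12/7 + 172.579ms (3/7)
6. 862.895ms @ 15/7 + 172.579ms (3/7)
7. 1035.475ms @ 18/7 + 172.579ms (3/7)
8. 1208.054ms @ 3 + 302.013ms (3/4)
9. 1510.067ms @ 15/4 + 302.013ms (3/4)
10. 1812.081ms @ 9/2 + 302.013ms (3/4)
11. 2114.094ms @ 21/4 + 302.013ms (3/4)
12. 2416.107ms @ 6 + 241.611ms (3/5)
13. 2657.718ms @ 33/5 + 483.221ms (6/5)
14. 3140.94ms @ 39/5 + 241.611ms (3/5)
15. 3382.55ms @ 42/5 + 241.611ms (3/5)
16. 3624.161ms @ 9 + 302.013ms (3/4)
17. 3926.174ms @ 39/4 + 302.013ms (3/4)
18. 4228.188ms @ 21/2 + 302.013ms (3/4)
19. 4530.201ms @ 45/4 + 302.013ms (3/4)

note 14 onset = 39/5b = 3140.94ms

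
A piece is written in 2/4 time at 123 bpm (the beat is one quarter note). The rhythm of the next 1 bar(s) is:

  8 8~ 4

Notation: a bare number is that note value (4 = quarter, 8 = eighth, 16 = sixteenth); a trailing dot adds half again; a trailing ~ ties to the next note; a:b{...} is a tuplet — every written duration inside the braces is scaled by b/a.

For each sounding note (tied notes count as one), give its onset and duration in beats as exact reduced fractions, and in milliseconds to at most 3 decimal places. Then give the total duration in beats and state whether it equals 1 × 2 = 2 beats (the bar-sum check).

1) 0.0ms=0b +243.902ms=1/2b
2) 243.902ms=1/2b +731.707ms=3/2b
Σ=2b of 2 (123bpm 2/4) — PASS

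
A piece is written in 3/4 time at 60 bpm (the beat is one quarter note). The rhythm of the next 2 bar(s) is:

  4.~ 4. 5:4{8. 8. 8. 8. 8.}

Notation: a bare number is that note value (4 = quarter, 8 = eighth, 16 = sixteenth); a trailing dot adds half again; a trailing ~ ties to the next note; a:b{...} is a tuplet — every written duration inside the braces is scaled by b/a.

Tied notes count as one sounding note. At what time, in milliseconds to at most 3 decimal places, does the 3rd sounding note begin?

1. 0.0ms @ 0 + 3000.0ms (3)
2. 3000.0ms @ 3 + 600.0ms (3/5)
3. 3600.0ms @ 18/5 + 600.0ms (3/5)
4. 4200.0ms @ 21/5 + 600.0ms (3/5)
5. 4800.0ms @ 24/5 + 600.0ms (3/5)
6. 5400.0ms @ 27/5 + 600.0ms (3/5)

note 3 onset = 18/5b = 3600.0ms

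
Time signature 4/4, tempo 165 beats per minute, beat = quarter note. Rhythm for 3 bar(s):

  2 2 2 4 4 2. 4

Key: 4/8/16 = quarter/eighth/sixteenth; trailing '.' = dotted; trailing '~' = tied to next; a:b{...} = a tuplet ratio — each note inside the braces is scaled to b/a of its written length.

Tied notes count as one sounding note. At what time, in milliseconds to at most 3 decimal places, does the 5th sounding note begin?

1. 0.0ms @ 0 + 727.273ms (2)
2. 727.273ms @ 2 + 727.273ms (2)
3. 1454.545ms @ 4 + 727.273ms (2)
4. 2181.818ms @ 6 + 363.636ms (1)
5. 2545.455ms @ 7 + 363.636ms (1)
6. 2909.091ms @ 8 + 1090.909ms (3)
7. 4000.0ms @ 11 + 363.636ms (1)

note 5 onset = 7b = 2545.455ms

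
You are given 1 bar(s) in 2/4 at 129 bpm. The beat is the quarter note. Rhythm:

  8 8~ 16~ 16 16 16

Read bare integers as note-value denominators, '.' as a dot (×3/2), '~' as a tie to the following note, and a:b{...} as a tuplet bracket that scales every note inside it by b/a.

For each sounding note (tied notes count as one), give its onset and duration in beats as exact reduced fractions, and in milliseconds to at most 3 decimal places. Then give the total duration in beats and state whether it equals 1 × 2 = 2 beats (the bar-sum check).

1) 0.0ms=0b +232.558ms=1/2b
2) 232.558ms=1/2b +465.116ms=1b
3) 697.674ms=3/2b +116.279ms=1/4b
4) 813.953ms=7/4b +116.279ms=1/4b
Σ=2b of 2 (129bpm 2/4) — PASS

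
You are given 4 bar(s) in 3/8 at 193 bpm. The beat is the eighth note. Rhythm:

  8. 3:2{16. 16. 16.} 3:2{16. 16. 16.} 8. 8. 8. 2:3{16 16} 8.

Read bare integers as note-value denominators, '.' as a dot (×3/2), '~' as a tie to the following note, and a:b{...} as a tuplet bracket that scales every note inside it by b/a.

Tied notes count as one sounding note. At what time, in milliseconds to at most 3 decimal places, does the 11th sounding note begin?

1. 0.0ms @ 0 + 466.321ms (3/2)
2. 466.321ms @ 3/2 + 155.44ms (1/2)
3. 621.762ms @ 2 + 155.44ms (1/2)
4. 777.202ms @ 5/2 + 155.44ms (1/2)
5. 932.642ms @ 3 + 155.44ms (1/2)
6. 1088.083ms @ 7/2 + 155.44ms (1/2)
7. 1243.523ms @ 4 + 155.44ms (1/2)
8. 1398.964ms @ 9/2 + 466.321ms (3/2)
9. 1865.285ms @ 6 + 466.321ms (3/2)
10. 2331.606ms @ 15/2 + 466.321ms (3/2)
11. 2797.927ms @ 9 + 233.161ms (3/4)
12. 3031.088ms @ 39/4 + 233.161ms (3/4)
13. 3264.249ms @ 21/2 + 466.321ms (3/2)

note 11 onset = 9b = 2797.927ms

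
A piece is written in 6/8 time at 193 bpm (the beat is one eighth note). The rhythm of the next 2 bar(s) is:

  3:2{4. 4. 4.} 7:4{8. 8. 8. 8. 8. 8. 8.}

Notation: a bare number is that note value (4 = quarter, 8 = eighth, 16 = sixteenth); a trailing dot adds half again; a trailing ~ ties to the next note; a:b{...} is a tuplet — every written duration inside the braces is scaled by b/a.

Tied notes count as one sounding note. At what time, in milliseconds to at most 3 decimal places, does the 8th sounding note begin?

1. 0.0ms @ 0 + 621.762ms (2)
2. 621.762ms @ 2 + 621.762ms (2)
3. 1243.523ms @ 4 + 621.762ms (2)
4. 1865.285ms @ 6 + 266.469ms (6/7)
5. 2131.754ms @ 48/7 + 266.469ms (6/7)
6. 2398.224ms @ 54/7 + 266.469ms (6/7)
7. 2664.693ms @ 60/7 + 266.469ms (6/7)
8. 2931.162ms @ 66/7 + 266.469ms (6/7)
9. 3197.631ms @ 72/7 + 266.469ms (6/7)
10. 3464.101ms @ 78/7 + 266.469ms (6/7)

note 8 onset = 66/7b = 2931.162ms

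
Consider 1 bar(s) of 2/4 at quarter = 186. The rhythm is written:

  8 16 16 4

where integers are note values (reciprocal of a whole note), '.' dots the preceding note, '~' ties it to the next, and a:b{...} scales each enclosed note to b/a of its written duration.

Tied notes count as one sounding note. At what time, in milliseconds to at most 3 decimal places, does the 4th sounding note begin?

1. 0.0ms @ 0 + 161.29ms (1/2)
2. 161.29ms @ 1/2 + 80.645ms (1/4)
3. 241.935ms @ 3/4 + 80.645ms (1/4)
4. 322.581ms @ 1 + 322.581ms (1)

note 4 onset = 1b = 322.581ms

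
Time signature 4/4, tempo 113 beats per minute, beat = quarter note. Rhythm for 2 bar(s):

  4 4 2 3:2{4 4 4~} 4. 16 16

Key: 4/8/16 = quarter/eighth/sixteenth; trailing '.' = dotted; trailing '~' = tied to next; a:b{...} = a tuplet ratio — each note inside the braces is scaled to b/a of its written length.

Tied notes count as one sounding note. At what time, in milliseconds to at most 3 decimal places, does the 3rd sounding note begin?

note 3 onset = 2b = 1061.947ms

1. 0.0ms @ 0 + 530.973ms (1)
2. 530.973ms @ 1 + 530.973ms (1)
3. 1061.947ms @ 2 + 1061.947ms (2)
4. 2123.894ms @ 4 + 353.982ms (2/3)
5. 2477.876ms @ 14/3 + 353.982ms (2/3)
6. 2831.858ms @ 16/3 + 1150.442ms (13/6)
7. 3982.301ms @ 15/2 + 132.743ms (1/4)
8. 4115.044ms @ 31/4 + 132.743ms (1/4)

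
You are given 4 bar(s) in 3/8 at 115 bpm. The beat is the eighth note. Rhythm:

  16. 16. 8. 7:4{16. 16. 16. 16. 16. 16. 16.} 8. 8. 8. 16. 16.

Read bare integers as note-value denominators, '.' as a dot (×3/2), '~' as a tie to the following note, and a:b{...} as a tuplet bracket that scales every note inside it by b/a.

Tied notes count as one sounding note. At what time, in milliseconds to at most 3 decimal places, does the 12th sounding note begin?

note 12 onset = 15/2b = 3913.043ms

1. 0.0ms @ 0 + 391.304ms (3/4)
2. 391.304ms @ 3/4 + 391.304ms (3/4)
3. 782.609ms @ 3/2 + 782.609ms (3/2)
4. 1565.217ms @ 3 + 223.602ms (3/7)
5. 1788.82ms @ 24/7 + 223.602ms (3/7)
6. 2012.422ms @ 27/7 + 223.602ms (3/7)
7. 2236.025ms @ 30/7 + 223.602ms (3/7)
8. 2459.627ms @ 33/7 + 223.602ms (3/7)
9. 2683.23ms @ 36/7 + 223.602ms (3/7)
10. 2906.832ms @ 39/7 + 223.602ms (3/7)
11. 3130.435ms @ 6 + 782.609ms (3/2)
12. 3913.043ms @ 15/2 + 782.609ms (3/2)
13. 4695.652ms @ 9 + 782.609ms (3/2)
14. 5478.261ms @ 21/2 + 391.304ms (3/4)
15. 5869.565ms @ 45/4 + 391.304ms (3/4)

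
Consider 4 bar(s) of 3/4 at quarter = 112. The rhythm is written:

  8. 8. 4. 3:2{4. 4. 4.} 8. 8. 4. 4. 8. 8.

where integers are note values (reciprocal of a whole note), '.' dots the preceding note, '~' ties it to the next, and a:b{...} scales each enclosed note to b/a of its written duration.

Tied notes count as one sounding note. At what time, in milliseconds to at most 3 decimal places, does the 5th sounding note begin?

1. 0.0ms @ 0 + 401.786ms (3/4)
2. 401.786ms @ 3/4 + 401.786ms (3/4)
3. 803.571ms @ 3/2 + 803.571ms (3/2)
4. 1607.143ms @ 3 + 535.714ms (1)
5. 2142.857ms @ 4 + 535.714ms (1)
6. 2678.571ms @ 5 + 535.714ms (1)
7. 3214.286ms @ 6 + 401.786ms (3/4)
8. 3616.071ms @ 27/4 + 401.786ms (3/4)
9. 4017.857ms @ 15/2 + 803.571ms (3/2)
10. 4821.429ms @ 9 + 803.571ms (3/2)
11. 5625.0ms @ 21/2 + 401.786ms (3/4)
12. 6026.786ms @ 45/4 + 401.786ms (3/4)

note 5 onset = 4b = 2142.857ms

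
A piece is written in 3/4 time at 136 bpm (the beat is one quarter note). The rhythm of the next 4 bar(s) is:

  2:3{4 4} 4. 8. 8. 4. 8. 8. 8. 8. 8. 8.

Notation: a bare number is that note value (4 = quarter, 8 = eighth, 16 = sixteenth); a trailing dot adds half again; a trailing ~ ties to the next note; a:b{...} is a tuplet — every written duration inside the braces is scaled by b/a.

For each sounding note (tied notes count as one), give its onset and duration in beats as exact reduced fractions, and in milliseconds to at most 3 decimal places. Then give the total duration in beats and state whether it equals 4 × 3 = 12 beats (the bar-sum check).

1) 0.0ms=0b +661.765ms=3/2b
2) 661.765ms=3/2b +661.765ms=3/2b
3) 1323.529ms=3b +661.765ms=3/2b
4) 1985.294ms=9/2b +330.882ms=3/4b
5) 2316.176ms=21/4b +330.882ms=3/4b
6) 2647.059ms=6b +661.765ms=3/2b
7) 3308.824ms=15/2b +330.882ms=3/4b
8) 3639.706ms=33/4b +330.882ms=3/4b
9) 3970.588ms=9b +330.882ms=3/4b
10) 4301.471ms=39/4b +330.882ms=3/4b
11) 4632.353ms=21/2b +330.882ms=3/4b
12) 4963.235ms=45/4b +330.882ms=3/4b
Σ=12b of 12 (136bpm 3/4) — PASS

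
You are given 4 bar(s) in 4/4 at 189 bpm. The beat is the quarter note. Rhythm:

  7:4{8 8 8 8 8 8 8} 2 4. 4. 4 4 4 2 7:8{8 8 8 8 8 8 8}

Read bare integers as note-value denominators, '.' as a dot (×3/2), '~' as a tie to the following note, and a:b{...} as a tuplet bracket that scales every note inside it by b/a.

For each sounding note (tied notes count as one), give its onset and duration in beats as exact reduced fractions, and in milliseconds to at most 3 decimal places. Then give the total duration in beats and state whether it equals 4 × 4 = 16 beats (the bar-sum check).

1) 0.0ms=0b +90.703ms=2/7b
2) 90.703ms=2/7b +90.703ms=2/7b
3) 181.406ms=4/7b +90.703ms=2/7b
4) 272.109ms=6/7b +90.703ms=2/7b
5) 362.812ms=8/7b +90.703ms=2/7b
6) 453.515ms=10/7b +90.703ms=2/7b
7) 544.218ms=12/7b +90.703ms=2/7b
8) 634.921ms=2b +634.921ms=2b
9) 1269.841ms=4b +476.19ms=3/2b
10) 1746.032ms=11/2b +476.19ms=3/2b
11) 2222.222ms=7b +317.46ms=1b
12) 2539.683ms=8b +317.46ms=1b
13) 2857.143ms=9b +317.46ms=1b
14) 3174.603ms=10b +634.921ms=2b
15) 3809.524ms=12b +181.406ms=4/7b
16) 3990.93ms=88/7b +181.406ms=4/7b
17) 4172.336ms=92/7b +181.406ms=4/7b
18) 4353.741ms=96/7b +181.406ms=4/7b
19) 4535.147ms=100/7b +181.406ms=4/7b
20) 4716.553ms=104/7b +181.406ms=4/7b
21) 4897.959ms=108/7b +181.406ms=4/7b
Σ=16b of 16 (189bpm 4/4) — PASS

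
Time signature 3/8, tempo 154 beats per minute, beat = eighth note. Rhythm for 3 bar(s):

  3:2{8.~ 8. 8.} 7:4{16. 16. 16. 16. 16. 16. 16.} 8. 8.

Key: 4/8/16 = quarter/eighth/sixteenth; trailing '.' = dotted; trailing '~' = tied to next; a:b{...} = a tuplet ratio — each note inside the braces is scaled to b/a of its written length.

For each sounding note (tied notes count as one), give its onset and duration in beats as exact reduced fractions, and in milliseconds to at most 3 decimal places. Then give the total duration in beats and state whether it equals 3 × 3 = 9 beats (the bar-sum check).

1) 0.0ms=0b +779.221ms=2b
2) 779.221ms=2b +389.61ms=1b
3) 1168.831ms=3b +166.976ms=3/7b
4) 1335.807ms=24/7b +166.976ms=3/7b
5) 1502.783ms=27/7b +166.976ms=3/7b
6) 1669.759ms=30/7b +166.976ms=3/7b
7) 1836.735ms=33/7b +166.976ms=3/7b
8) 2003.711ms=36/7b +166.976ms=3/7b
9) 2170.686ms=39/7b +166.976ms=3/7b
10) 2337.662ms=6b +584.416ms=3/2b
11) 2922.078ms=15/2b +584.416ms=3/2b
Σ=9b of 9 (154bpm 3/8) — PASS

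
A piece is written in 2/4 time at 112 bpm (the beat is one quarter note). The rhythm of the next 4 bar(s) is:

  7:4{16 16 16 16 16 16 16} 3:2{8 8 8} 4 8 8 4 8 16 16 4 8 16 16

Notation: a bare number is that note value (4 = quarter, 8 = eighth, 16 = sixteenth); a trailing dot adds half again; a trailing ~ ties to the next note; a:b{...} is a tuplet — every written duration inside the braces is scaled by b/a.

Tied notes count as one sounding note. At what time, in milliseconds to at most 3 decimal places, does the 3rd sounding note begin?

1. 0.0ms @ 0 + 76.531ms (1/7)
2. 76.531ms @ 1/7 + 76.531ms (1/7)
3. 153.061ms @ 2/7 + 76.531ms (1/7)
4. 229.592ms @ 3/7 + 76.531ms (1/7)
5. 306.122ms @ 4/7 + 76.531ms (1/7)
6. 382.653ms @ 5/7 + 76.531ms (1/7)
7. 459.184ms @ 6/7 + 76.531ms (1/7)
8. 535.714ms @ 1 + 178.571ms (1/3)
9. 714.286ms @ 4/3 + 178.571ms (1/3)
10. 892.857ms @ 5/3 + 178.571ms (1/3)
11. 1071.429ms @ 2 + 535.714ms (1)
12. 1607.143ms @ 3 + 267.857ms (1/2)
13. 1875.0ms @ 7/2 + 267.857ms (1/2)
14. 2142.857ms @ 4 + 535.714ms (1)
15. 2678.571ms @ 5 + 267.857ms (1/2)
16. 2946.429ms @ 11/2 + 133.929ms (1/4)
17. 3080.357ms @ 23/4 + 133.929ms (1/4)
18. 3214.286ms @ 6 + 535.714ms (1)
19. 3750.0ms @ 7 + 267.857ms (1/2)
20. 4017.857ms @ 15/2 + 133.929ms (1/4)
21. 4151.786ms @ 31/4 + 133.929ms (1/4)

note 3 onset = 2/7b = 153.061ms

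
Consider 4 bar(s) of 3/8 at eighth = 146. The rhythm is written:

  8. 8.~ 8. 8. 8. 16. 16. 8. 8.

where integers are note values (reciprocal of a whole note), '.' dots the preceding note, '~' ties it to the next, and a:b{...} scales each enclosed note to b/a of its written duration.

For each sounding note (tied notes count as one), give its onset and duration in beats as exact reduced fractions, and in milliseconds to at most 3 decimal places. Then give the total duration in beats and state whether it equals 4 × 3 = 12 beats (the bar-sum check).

1) 0.0ms=0b +616.438ms=3/2b
2) 616.438ms=3/2b +1232.877ms=3b
3) 1849.315ms=9/2b +616.438ms=3/2b
4) 2465.753ms=6b +616.438ms=3/2b
5) 3082.192ms=15/2b +308.219ms=3/4b
6) 3390.411ms=33/4b +308.219ms=3/4b
7) 3698.63ms=9b +616.438ms=3/2b
8) 4315.068ms=21/2b +616.438ms=3/2b
Σ=12b of 12 (146bpm 3/8) — PASS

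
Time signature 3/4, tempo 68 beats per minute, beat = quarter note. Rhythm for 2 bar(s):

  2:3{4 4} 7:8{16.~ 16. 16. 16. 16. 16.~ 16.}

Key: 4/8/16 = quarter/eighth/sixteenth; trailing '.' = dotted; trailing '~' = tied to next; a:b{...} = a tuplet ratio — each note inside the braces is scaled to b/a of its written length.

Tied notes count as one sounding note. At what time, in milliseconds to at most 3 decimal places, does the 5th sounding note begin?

note 5 onset = 30/7b = 3781.513ms

1. 0.0ms @ 0 + 1323.529ms (3/2)
2. 1323.529ms @ 3/2 + 1323.529ms (3/2)
3. 2647.059ms @ 3 + 756.303ms (6/7)
4. 3403.361ms @ 27/7 + 378.151ms (3/7)
5. 3781.513ms @ 30/7 + 378.151ms (3/7)
6. 4159.664ms @ 33/7 + 378.151ms (3/7)
7. 4537.815ms @ 36/7 + 756.303ms (6/7)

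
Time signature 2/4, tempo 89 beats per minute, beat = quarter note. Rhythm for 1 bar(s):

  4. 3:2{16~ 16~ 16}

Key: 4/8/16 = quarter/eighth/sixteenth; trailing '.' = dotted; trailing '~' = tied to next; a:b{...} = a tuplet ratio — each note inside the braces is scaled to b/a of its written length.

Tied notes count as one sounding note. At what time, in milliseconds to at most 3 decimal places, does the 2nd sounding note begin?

1. 0.0ms @ 0 + 1011.236ms (3/2)
2. 1011.236ms @ 3/2 + 337.079ms (1/2)

note 2 onset = 3/2b = 1011.236ms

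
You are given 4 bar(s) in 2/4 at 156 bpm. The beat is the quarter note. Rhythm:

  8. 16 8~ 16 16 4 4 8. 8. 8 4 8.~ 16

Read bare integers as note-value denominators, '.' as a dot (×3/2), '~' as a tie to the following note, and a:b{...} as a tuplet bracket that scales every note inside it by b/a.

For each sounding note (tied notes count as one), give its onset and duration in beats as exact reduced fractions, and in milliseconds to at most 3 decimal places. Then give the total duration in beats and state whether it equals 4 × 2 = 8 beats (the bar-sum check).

1) 0.0ms=0b +288.462ms=3/4b
2) 288.462ms=3/4b +96.154ms=1/4b
3) 384.615ms=1b +288.462ms=3/4b
4) 673.077ms=7/4b +96.154ms=1/4b
5) 769.231ms=2b +384.615ms=1b
6) 1153.846ms=3b +384.615ms=1b
7) 1538.462ms=4b +288.462ms=3/4b
8) 1826.923ms=19/4b +288.462ms=3/4b
9) 2115.385ms=11/2b +192.308ms=1/2b
10) 2307.692ms=6b +384.615ms=1b
11) 2692.308ms=7b +384.615ms=1b
Σ=8b of 8 (156bpm 2/4) — PASS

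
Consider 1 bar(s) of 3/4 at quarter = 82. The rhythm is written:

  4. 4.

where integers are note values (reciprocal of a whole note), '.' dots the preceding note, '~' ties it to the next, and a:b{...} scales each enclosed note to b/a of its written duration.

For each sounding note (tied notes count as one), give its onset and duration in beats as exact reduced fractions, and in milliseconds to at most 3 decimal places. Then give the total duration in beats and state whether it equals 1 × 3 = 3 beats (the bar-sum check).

1) 0.0ms=0b +1097.561ms=3/2b
2) 1097.561ms=3/2b +1097.561ms=3/2b
Σ=3b of 3 (82bpm 3/4) — PASS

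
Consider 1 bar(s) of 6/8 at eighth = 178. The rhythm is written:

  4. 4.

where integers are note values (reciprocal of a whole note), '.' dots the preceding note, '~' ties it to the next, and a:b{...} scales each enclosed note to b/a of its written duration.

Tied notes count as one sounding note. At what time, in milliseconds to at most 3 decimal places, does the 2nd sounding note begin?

note 2 onset = 3b = 1011.236ms

1. 0.0ms @ 0 + 1011.236ms (3)
2. 1011.236ms @ 3 + 1011.236ms (3)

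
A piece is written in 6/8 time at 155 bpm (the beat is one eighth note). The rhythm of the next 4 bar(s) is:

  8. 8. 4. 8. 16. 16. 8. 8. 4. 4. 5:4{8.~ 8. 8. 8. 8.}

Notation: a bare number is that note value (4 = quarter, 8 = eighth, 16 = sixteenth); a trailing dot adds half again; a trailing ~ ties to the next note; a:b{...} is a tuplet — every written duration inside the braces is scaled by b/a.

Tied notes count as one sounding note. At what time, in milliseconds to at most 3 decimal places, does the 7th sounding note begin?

1. 0.0ms @ 0 + 580.645ms (3/2)
2. 580.645ms @ 3/2 + 580.645ms (3/2)
3. 1161.29ms @ 3 + 1161.29ms (3)
4. 2322.581ms @ 6 + 580.645ms (3/2)
5. 2903.226ms @ 15/2 + 290.323ms (3/4)
6. 3193.548ms @ 33/4 + 290.323ms (3/4)
7. 3483.871ms @ 9 + 580.645ms (3/2)
8. 4064.516ms @ 21/2 + 580.645ms (3/2)
9. 4645.161ms @ 12 + 1161.29ms (3)
10. 5806.452ms @ 15 + 1161.29ms (3)
11. 6967.742ms @ 18 + 929.032ms (12/5)
12. 7896.774ms @ 102/5 + 464.516ms (6/5)
13. 8361.29ms @ 108/5 + 464.516ms (6/5)
14. 8825.806ms @ 114/5 + 464.516ms (6/5)

note 7 onset = 9b = 3483.871ms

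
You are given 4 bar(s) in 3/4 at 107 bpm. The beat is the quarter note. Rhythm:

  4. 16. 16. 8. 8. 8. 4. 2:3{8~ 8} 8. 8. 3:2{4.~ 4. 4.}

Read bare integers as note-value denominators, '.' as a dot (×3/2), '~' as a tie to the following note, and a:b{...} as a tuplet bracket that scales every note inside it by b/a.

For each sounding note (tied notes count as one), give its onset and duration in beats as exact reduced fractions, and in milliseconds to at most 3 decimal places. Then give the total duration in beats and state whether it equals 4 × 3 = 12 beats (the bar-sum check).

1) 0.0ms=0b +841.121ms=3/2b
2) 841.121ms=3/2b +210.28ms=3/8b
3) 1051.402ms=15/8b +210.28ms=3/8b
4) 1261.682ms=9/4b +420.561ms=3/4b
5) 1682.243ms=3b +420.561ms=3/4b
6) 2102.804ms=15/4b +420.561ms=3/4b
7) 2523.364ms=9/2b +841.121ms=3/2b
8) 3364.486ms=6b +841.121ms=3/2b
9) 4205.607ms=15/2b +420.561ms=3/4b
10) 4626.168ms=33/4b +420.561ms=3/4b
11) 5046.729ms=9b +1121.495ms=2b
12) 6168.224ms=11b +560.748ms=1b
Σ=12b of 12 (107bpm 3/4) — PASS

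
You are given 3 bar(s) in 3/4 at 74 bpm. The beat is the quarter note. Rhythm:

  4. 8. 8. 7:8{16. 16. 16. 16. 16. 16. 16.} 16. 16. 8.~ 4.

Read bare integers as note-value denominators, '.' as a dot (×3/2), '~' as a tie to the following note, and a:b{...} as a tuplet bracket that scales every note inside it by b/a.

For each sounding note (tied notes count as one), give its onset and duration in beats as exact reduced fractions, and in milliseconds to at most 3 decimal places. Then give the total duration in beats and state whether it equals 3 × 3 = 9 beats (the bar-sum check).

1) 0.0ms=0b +1216.216ms=3/2b
2) 1216.216ms=3/2b +608.108ms=3/4b
3) 1824.324ms=9/4b +608.108ms=3/4b
4) 2432.432ms=3b +347.49ms=3/7b
5) 2779.923ms=24/7b +347.49ms=3/7b
6) 3127.413ms=27/7b +347.49ms=3/7b
7) 3474.903ms=30/7b +347.49ms=3/7b
8) 3822.394ms=33/7b +347.49ms=3/7b
9) 4169.884ms=36/7b +347.49ms=3/7b
10) 4517.375ms=39/7b +347.49ms=3/7b
11) 4864.865ms=6b +304.054ms=3/8b
12) 5168.919ms=51/8b +304.054ms=3/8b
13) 5472.973ms=27/4b +1824.324ms=9/4b
Σ=9b of 9 (74bpm 3/4) — PASS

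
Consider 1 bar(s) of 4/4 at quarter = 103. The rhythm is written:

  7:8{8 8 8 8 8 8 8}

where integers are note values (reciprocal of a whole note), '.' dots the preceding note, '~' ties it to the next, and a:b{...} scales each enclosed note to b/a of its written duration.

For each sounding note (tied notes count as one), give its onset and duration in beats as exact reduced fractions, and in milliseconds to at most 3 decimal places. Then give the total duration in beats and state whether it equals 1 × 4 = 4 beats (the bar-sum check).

1) 0.0ms=0b +332.871ms=4/7b
2) 332.871ms=4/7b +332.871ms=4/7b
3) 665.742ms=8/7b +332.871ms=4/7b
4) 998.613ms=12/7b +332.871ms=4/7b
5) 1331.484ms=16/7b +332.871ms=4/7b
6) 1664.355ms=20/7b +332.871ms=4/7b
7) 1997.226ms=24/7b +332.871ms=4/7b
Σ=4b of 4 (103bpm 4/4) — PASS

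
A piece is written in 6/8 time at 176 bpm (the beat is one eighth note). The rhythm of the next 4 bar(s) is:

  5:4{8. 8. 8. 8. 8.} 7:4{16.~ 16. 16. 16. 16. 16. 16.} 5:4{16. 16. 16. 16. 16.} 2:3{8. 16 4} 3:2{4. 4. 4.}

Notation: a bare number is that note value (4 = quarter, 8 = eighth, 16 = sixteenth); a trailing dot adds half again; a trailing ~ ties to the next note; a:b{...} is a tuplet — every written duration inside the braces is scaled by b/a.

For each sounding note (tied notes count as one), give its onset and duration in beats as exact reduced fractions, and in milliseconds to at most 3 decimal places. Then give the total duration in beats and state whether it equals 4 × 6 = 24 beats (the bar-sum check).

1) 0.0ms=0b +409.091ms=6/5b
2) 409.091ms=6/5b +409.091ms=6/5b
3) 818.182ms=12/5b +409.091ms=6/5b
4) 1227.273ms=18/5b +409.091ms=6/5b
5) 1636.364ms=24/5b +409.091ms=6/5b
6) 2045.455ms=6b +292.208ms=6/7b
7) 2337.662ms=48/7b +146.104ms=3/7b
8) 2483.766ms=51/7b +146.104ms=3/7b
9) 2629.87ms=54/7b +146.104ms=3/7b
10) 2775.974ms=57/7b +146.104ms=3/7b
11) 2922.078ms=60/7b +146.104ms=3/7b
12) 3068.182ms=9b +204.545ms=3/5b
13) 3272.727ms=48/5b +204.545ms=3/5b
14) 3477.273ms=51/5b +204.545ms=3/5b
15) 3681.818ms=54/5b +204.545ms=3/5b
16) 3886.364ms=57/5b +204.545ms=3/5b
17) 4090.909ms=12b +767.045ms=9/4b
18) 4857.955ms=57/4b +255.682ms=3/4b
19) 5113.636ms=15b +1022.727ms=3b
20) 6136.364ms=18b +681.818ms=2b
21) 6818.182ms=20b +681.818ms=2b
22) 7500.0ms=22b +681.818ms=2b
Σ=24b of 24 (176bpm 6/8) — PASS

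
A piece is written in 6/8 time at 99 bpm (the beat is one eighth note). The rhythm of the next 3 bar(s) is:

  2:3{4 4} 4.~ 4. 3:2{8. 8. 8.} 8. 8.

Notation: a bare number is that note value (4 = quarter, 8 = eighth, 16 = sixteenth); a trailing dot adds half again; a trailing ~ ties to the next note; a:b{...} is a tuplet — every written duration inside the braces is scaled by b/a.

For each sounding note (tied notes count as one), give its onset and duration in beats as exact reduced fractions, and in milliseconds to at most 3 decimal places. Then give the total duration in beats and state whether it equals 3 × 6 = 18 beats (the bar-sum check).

1) 0.0ms=0b +1818.182ms=3b
2) 1818.182ms=3b +1818.182ms=3b
3) 3636.364ms=6b +3636.364ms=6b
4) 7272.727ms=12b +606.061ms=1b
5) 7878.788ms=13b +606.061ms=1b
6) 8484.848ms=14b +606.061ms=1b
7) 9090.909ms=15b +909.091ms=3/2b
8) 10000.0ms=33/2b +909.091ms=3/2b
Σ=18b of 18 (99bpm 6/8) — PASS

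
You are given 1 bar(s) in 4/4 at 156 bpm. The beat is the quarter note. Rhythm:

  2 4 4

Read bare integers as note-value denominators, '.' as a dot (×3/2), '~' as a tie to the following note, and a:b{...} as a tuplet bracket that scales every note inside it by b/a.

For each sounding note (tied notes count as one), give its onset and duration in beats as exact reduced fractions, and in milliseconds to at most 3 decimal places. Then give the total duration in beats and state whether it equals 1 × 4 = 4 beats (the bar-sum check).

1) 0.0ms=0b +769.231ms=2b
2) 769.231ms=2b +384.615ms=1b
3) 1153.846ms=3b +384.615ms=1b
Σ=4b of 4 (156bpm 4/4) — PASS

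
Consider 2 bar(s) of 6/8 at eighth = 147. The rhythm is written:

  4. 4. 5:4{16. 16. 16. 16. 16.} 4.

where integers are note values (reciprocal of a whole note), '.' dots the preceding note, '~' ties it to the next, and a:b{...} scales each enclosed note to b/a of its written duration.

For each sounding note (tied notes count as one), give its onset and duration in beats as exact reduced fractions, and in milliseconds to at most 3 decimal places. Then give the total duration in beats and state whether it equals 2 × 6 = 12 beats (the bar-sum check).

1) 0.0ms=0b +1224.49ms=3b
2) 1224.49ms=3b +1224.49ms=3b
3) 2448.98ms=6b +244.898ms=3/5b
4) 2693.878ms=33/5b +244.898ms=3/5b
5) 2938.776ms=36/5b +244.898ms=3/5b
6) 3183.673ms=39/5b +244.898ms=3/5b
7) 3428.571ms=42/5b +244.898ms=3/5b
8) 3673.469ms=9b +1224.49ms=3b
Σ=12b of 12 (147bpm 6/8) — PASS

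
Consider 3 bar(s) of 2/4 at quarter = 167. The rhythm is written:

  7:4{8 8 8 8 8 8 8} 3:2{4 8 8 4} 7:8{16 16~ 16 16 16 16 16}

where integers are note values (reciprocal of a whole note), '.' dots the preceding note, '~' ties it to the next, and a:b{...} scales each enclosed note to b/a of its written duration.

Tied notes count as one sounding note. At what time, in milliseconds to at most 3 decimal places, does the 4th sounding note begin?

note 4 onset = 6/7b = 307.956ms

1. 0.0ms @ 0 + 102.652ms (2/7)
2. 102.652ms @ 2/7 + 102.652ms (2/7)
3. 205.304ms @ 4/7 + 102.652ms (2/7)
4. 307.956ms @ 6/7 + 102.652ms (2/7)
5. 410.607ms @ 8/7 + 102.652ms (2/7)
6. 513.259ms @ 10/7 + 102.652ms (2/7)
7. 615.911ms @ 12/7 + 102.652ms (2/7)
8. 718.563ms @ 2 + 239.521ms (2/3)
9. 958.084ms @ 8/3 + 119.76ms (1/3)
10. 1077.844ms @ 3 + 119.76ms (1/3)
11. 1197.605ms @ 10/3 + 239.521ms (2/3)
12. 1437.126ms @ 4 + 102.652ms (2/7)
13. 1539.778ms @ 30/7 + 205.304ms (4/7)
14. 1745.081ms @ 34/7 + 102.652ms (2/7)
15. 1847.733ms @ 36/7 + 102.652ms (2/7)
16. 1950.385ms @ 38/7 + 102.652ms (2/7)
17. 2053.037ms @ 40/7 + 102.652ms (2/7)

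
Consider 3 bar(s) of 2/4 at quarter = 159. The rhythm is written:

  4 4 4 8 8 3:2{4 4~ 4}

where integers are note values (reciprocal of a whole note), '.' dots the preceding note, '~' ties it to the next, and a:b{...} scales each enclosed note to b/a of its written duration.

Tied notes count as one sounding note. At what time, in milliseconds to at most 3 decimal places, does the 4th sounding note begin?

note 4 onset = 3b = 1132.075ms

1. 0.0ms @ 0 + 377.358ms (1)
2. 377.358ms @ 1 + 377.358ms (1)
3. 754.717ms @ 2 + 377.358ms (1)
4. 1132.075ms @ 3 + 188.679ms (1/2)
5. 1320.755ms @ 7/2 + 188.679ms (1/2)
6. 1509.434ms @ 4 + 251.572ms (2/3)
7. 1761.006ms @ 14/3 + 503.145ms (4/3)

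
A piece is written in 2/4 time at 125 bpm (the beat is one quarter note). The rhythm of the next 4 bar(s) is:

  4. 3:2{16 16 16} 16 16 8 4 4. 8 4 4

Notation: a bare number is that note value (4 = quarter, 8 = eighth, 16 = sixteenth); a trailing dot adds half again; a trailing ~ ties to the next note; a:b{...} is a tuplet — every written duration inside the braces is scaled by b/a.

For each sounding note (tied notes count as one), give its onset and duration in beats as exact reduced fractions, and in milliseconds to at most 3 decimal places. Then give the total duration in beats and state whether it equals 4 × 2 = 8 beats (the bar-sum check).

1) 0.0ms=0b +720.0ms=3/2b
2) 720.0ms=3/2b +80.0ms=1/6b
3) 800.0ms=5/3b +80.0ms=1/6b
4) 880.0ms=11/6b +80.0ms=1/6b
5) 960.0ms=2b +120.0ms=1/4b
6) 1080.0ms=9/4b +120.0ms=1/4b
7) 1200.0ms=5/2b +240.0ms=1/2b
8) 1440.0ms=3b +480.0ms=1b
9) 1920.0ms=4b +720.0ms=3/2b
10) 2640.0ms=11/2b +240.0ms=1/2b
11) 2880.0ms=6b +480.0ms=1b
12) 3360.0ms=7b +480.0ms=1b
Σ=8b of 8 (125bpm 2/4) — PASS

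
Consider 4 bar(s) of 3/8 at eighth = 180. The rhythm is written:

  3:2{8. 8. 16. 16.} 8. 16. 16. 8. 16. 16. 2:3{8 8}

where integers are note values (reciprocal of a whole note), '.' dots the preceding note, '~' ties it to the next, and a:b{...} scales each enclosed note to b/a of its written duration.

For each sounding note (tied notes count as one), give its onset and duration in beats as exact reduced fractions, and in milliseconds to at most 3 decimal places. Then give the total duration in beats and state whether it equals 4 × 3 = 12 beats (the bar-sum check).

1) 0.0ms=0b +333.333ms=1b
2) 333.333ms=1b +333.333ms=1b
3) 666.667ms=2b +166.667ms=1/2b
4) 833.333ms=5/2b +166.667ms=1/2b
5) 1000.0ms=3b +500.0ms=3/2b
6) 1500.0ms=9/2b +250.0ms=3/4b
7) 1750.0ms=21/4b +250.0ms=3/4b
8) 2000.0ms=6b +500.0ms=3/2b
9) 2500.0ms=15/2b +250.0ms=3/4b
10) 2750.0ms=33/4b +250.0ms=3/4b
11) 3000.0ms=9b +500.0ms=3/2b
12) 3500.0ms=21/2b +500.0ms=3/2b
Σ=12b of 12 (180bpm 3/8) — PASS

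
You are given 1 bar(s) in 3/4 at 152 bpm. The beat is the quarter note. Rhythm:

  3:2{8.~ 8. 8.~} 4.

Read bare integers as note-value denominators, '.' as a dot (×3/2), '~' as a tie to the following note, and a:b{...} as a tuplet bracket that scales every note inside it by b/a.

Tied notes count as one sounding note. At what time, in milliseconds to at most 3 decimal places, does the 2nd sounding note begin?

1. 0.0ms @ 0 + 394.737ms (1)
2. 394.737ms @ 1 + 789.474ms (2)

note 2 onset = 1b = 394.737ms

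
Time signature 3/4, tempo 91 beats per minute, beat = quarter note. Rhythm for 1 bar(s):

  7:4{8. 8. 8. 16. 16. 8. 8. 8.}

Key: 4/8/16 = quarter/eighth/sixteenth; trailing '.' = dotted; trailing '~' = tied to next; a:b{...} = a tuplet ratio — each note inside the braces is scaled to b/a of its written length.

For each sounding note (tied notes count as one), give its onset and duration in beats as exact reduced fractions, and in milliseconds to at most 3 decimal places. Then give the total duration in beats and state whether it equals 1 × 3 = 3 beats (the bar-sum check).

1) 0.0ms=0b +282.575ms=3/7b
2) 282.575ms=3/7b +282.575ms=3/7b
3) 565.149ms=6/7b +282.575ms=3/7b
4) 847.724ms=9/7b +141.287ms=3/14b
5) 989.011ms=3/2b +141.287ms=3/14b
6) 1130.298ms=12/7b +282.575ms=3/7b
7) 1412.873ms=15/7b +282.575ms=3/7b
8) 1695.447ms=18/7b +282.575ms=3/7b
Σ=3b of 3 (91bpm 3/4) — PASS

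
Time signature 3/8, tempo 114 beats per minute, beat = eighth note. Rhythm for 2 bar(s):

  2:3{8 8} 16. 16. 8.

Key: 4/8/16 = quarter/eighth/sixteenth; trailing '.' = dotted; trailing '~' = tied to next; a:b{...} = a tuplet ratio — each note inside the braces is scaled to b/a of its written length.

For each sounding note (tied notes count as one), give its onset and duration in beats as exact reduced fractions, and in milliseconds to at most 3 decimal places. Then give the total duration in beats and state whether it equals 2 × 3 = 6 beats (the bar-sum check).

1) 0.0ms=0b +789.474ms=3/2b
2) 789.474ms=3/2b +789.474ms=3/2b
3) 1578.947ms=3b +394.737ms=3/4b
4) 1973.684ms=15/4b +394.737ms=3/4b
5) 2368.421ms=9/2b +789.474ms=3/2b
Σ=6b of 6 (114bpm 3/8) — PASS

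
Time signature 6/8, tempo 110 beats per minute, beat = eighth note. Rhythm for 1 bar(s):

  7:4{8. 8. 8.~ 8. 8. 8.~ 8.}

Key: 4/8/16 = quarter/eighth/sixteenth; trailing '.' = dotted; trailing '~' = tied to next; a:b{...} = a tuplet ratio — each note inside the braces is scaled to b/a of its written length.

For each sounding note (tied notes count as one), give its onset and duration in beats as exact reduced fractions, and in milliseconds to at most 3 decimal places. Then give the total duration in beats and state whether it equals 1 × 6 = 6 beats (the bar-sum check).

1) 0.0ms=0b +467.532ms=6/7b
2) 467.532ms=6/7b +467.532ms=6/7b
3) 935.065ms=12/7b +935.065ms=12/7b
4) 1870.13ms=24/7b +467.532ms=6/7b
5) 2337.662ms=30/7b +935.065ms=12/7b
Σ=6b of 6 (110bpm 6/8) — PASS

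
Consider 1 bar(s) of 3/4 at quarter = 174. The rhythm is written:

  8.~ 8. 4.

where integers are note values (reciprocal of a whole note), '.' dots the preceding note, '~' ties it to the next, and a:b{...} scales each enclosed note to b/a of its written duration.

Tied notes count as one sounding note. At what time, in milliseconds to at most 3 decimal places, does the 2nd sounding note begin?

1. 0.0ms @ 0 + 517.241ms (3/2)
2. 517.241ms @ 3/2 + 517.241ms (3/2)

note 2 onset = 3/2b = 517.241ms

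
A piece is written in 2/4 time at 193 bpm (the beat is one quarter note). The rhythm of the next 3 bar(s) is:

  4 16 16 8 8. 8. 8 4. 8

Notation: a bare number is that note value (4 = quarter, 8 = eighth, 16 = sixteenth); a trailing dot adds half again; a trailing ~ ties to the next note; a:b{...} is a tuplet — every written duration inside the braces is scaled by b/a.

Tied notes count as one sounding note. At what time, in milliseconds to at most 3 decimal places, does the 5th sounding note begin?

note 5 onset = 2b = 621.762ms

1. 0.0ms @ 0 + 310.881ms (1)
2. 310.881ms @ 1 + 77.72ms (1/4)
3. 388.601ms @ 5/4 + 77.72ms (1/4)
4. 466.321ms @ 3/2 + 155.44ms (1/2)
5. 621.762ms @ 2 + 233.161ms (3/4)
6. 854.922ms @ 11/4 + 233.161ms (3/4)
7. 1088.083ms @ 7/2 + 155.44ms (1/2)
8. 1243.523ms @ 4 + 466.321ms (3/2)
9. 1709.845ms @ 11/2 + 155.44ms (1/2)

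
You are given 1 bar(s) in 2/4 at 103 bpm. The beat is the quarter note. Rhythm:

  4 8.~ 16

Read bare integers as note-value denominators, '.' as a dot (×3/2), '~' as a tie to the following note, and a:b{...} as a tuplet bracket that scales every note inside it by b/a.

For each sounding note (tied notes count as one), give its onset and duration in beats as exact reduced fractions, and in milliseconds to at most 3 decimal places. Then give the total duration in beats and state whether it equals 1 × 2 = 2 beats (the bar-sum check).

1) 0.0ms=0b +582.524ms=1b
2) 582.524ms=1b +582.524ms=1b
Σ=2b of 2 (103bpm 2/4) — PASS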